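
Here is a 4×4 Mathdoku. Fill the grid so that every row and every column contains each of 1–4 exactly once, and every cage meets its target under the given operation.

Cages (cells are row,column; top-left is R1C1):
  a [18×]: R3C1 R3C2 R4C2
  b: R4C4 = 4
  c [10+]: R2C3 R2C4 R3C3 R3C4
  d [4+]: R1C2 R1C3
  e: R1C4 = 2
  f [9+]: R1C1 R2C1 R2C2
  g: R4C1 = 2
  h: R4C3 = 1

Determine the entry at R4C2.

3

Cage e is given, so R1C4 = 2.
The 3 cells of cage a must have product 18, leaving R3C1 = 3.
The 3 cells of cage a must have product 18, so R3C2 = 2.
Cage g is given, leaving R4C1 = 2.
Cage a needs product 18; hence R4C2 = 3.
Cage h is a single given cell, so R4C3 = 1.
B is a freebie, so R4C4 = 4.
3 is placed in column 1, leaving R1C1 = 4.
3 is placed in column 2, so R1C2 = 1.
Column 3 now contains 1; hence R1C3 = 3.
Cage f has sum 9, which forces R2C1 = 1.
3 is placed in column 2, so R2C2 = 4.
Cage c has sum 10; hence R2C3 = 2.
The 4 cells of cage c must have sum 10, so R2C4 = 3.
Column 3 now contains 1, which forces R3C3 = 4.
Column 4 now contains 4, so R3C4 = 1.
Filled in: 4 1 3 2 / 1 4 2 3 / 3 2 4 1 / 2 3 1 4.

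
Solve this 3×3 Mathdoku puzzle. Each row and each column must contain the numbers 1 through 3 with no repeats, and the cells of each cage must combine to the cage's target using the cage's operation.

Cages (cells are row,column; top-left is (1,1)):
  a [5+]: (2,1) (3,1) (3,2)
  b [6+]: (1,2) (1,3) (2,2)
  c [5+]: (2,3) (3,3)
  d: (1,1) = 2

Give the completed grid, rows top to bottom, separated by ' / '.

2 3 1 / 1 2 3 / 3 1 2

Cage d is given, leaving (1,1) = 2.
2 is placed in column 1, which forces (2,1) = 1.
Column 1 now contains 1, leaving (3,1) = 3.
3 is placed in row 3, which forces (3,3) = 2.
The 3 cells of cage b must have sum 6; hence (2,2) = 2.
2 is placed in column 3, which forces (2,3) = 3.
2 is placed in row 3, which forces (3,2) = 1.
Column 2 already has 1, so (1,2) = 3.
Column 3 already has 3, leaving (1,3) = 1.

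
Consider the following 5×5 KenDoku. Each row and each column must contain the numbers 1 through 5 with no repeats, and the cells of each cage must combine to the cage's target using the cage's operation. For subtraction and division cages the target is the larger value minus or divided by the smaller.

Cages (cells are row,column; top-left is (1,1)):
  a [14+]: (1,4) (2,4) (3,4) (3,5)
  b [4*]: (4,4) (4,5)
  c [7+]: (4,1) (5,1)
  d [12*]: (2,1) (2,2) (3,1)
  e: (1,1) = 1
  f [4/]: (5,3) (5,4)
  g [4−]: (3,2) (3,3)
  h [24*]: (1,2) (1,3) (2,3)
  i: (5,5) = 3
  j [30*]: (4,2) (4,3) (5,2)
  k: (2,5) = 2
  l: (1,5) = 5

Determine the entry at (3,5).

4

E is a freebie, leaving (1,1) = 1.
L is a freebie, leaving (1,5) = 5.
Cage k is given, leaving (2,5) = 2.
I is a freebie, so (5,5) = 3.
Cage d needs product 12; hence (2,2) = 1.
1 is placed in column 2, so (3,2) = 5.
Row 3 already has 5, which forces (3,3) = 1.
3 is placed in column 5, which forces (3,5) = 4.
Column 5 already has 4, leaving (4,5) = 1.
Column 2 already has 5; hence (5,2) = 2.
Column 3 already has 1, so (5,3) = 4.
4 is placed in row 5, leaving (5,4) = 1.
Cage h has product 24, which forces (1,2) = 4.
Cage h has product 24, so (1,3) = 2.
2 is placed in row 1; hence (1,4) = 3.
The 3 cells of cage d must have product 12, so (2,1) = 4.
Column 3 already has 4; hence (2,3) = 3.
Cage a has sum 14, so (2,4) = 5.
Row 3 already has 4, leaving (3,1) = 3.
3 is placed in column 4, so (3,4) = 2.
Cage c's pair has sum 7, so (4,1) = 2.
Column 2 already has 2, so (4,2) = 3.
Cage j needs product 30, which forces (4,3) = 5.
Row 4 already has 1; hence (4,4) = 4.
4 is placed in row 5, leaving (5,1) = 5.
The full grid is 1 4 2 3 5 / 4 1 3 5 2 / 3 5 1 2 4 / 2 3 5 4 1 / 5 2 4 1 3.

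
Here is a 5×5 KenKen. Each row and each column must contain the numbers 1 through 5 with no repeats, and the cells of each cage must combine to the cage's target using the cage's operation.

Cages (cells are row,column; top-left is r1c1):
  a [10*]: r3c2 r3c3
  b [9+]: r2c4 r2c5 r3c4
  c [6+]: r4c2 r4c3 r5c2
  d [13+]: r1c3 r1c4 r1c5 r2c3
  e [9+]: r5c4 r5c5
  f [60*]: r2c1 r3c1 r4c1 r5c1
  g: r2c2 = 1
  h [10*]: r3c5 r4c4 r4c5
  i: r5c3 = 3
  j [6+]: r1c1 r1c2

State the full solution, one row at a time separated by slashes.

2 4 5 1 3 / 5 1 4 3 2 / 3 5 2 4 1 / 4 3 1 2 5 / 1 2 3 5 4

G is a freebie; hence r2c2 = 1.
Cage i is given, which forces r5c3 = 3.
Cage c has sum 6, so r4c2 = 3.
Cage c needs sum 6, so r4c3 = 1.
Row 5 now contains 3, which forces r5c2 = 2.
Column 2 already has 2, so r3c2 = 5.
Cage a needs two cells with product 10; hence r3c3 = 2.
The 3 cells of cage h must have product 10; hence r3c5 = 1.
Cage j's pair has sum 6; hence r1c1 = 2.
Column 2 already has 5, which forces r1c2 = 4.
Row 1 now contains 4, which forces r1c3 = 5.
The 4 cells of cage d must have sum 13; hence r1c4 = 1.
Cage d needs sum 13; hence r1c5 = 3.
Column 3 already has 5; hence r2c3 = 4.
Row 2 now contains 4, so r2c5 = 2.
2 is placed in column 5, so r4c5 = 5.
Cage f needs product 60, which forces r5c1 = 1.
5 is placed in column 5; hence r5c5 = 4.
The 4 cells of cage f must have product 60, leaving r2c1 = 5.
Row 2 already has 2; hence r2c4 = 3.
Cage f needs product 60, so r3c1 = 3.
The 3 cells of cage b must have sum 9, leaving r3c4 = 4.
Row 4 already has 5, which forces r4c1 = 4.
Row 4 already has 5, which forces r4c4 = 2.
Row 5 now contains 4, which forces r5c4 = 5.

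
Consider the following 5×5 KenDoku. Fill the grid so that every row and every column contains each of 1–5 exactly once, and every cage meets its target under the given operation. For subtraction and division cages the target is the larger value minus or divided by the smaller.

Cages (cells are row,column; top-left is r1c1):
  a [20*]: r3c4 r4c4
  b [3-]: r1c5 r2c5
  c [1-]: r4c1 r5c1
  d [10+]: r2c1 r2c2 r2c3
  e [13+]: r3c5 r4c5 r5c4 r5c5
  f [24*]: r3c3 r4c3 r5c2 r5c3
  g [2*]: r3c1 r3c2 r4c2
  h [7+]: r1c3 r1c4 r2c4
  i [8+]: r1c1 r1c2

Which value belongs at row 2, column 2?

Cage g needs product 2, which forces r3c1 = 1.
Cage g has product 2, which forces r3c2 = 2.
Cage g needs product 2, leaving r4c2 = 1.
Cage f has product 24, which forces r4c3 = 2.
The 4 cells of cage f must have product 24; hence r5c3 = 1.
Cage d needs sum 10; hence r2c1 = 2.
Cage e needs sum 13; hence r5c5 = 2.
The only place for 2 in row 1 is r1c4.
The 3 cells of cage h must have sum 7, leaving r1c3 = 4.
4 is placed in row 1; hence r1c5 = 1.
Cage h needs sum 7, so r2c4 = 1.
Column 5 already has 1; hence r2c5 = 4.
Column 3 now contains 4, so r3c3 = 3.
3 is placed in row 3; hence r3c5 = 5.
5 is placed in column 5, leaving r4c5 = 3.
Cage d needs sum 10; hence r2c2 = 3.
Column 3 now contains 3, so r2c3 = 5.
Row 3 already has 5; hence r3c4 = 4.
Cage a's pair has product 20, leaving r4c4 = 5.
Cage f needs product 24, so r5c2 = 4.
Cage e has sum 13; hence r5c4 = 3.
Cage i's pair has sum 8, leaving r1c1 = 3.
Column 2 now contains 3; hence r1c2 = 5.
Row 4 already has 5, leaving r4c1 = 4.
3 is placed in row 5, which forces r5c1 = 5.
Completed grid: 3 5 4 2 1 / 2 3 5 1 4 / 1 2 3 4 5 / 4 1 2 5 3 / 5 4 1 3 2.

3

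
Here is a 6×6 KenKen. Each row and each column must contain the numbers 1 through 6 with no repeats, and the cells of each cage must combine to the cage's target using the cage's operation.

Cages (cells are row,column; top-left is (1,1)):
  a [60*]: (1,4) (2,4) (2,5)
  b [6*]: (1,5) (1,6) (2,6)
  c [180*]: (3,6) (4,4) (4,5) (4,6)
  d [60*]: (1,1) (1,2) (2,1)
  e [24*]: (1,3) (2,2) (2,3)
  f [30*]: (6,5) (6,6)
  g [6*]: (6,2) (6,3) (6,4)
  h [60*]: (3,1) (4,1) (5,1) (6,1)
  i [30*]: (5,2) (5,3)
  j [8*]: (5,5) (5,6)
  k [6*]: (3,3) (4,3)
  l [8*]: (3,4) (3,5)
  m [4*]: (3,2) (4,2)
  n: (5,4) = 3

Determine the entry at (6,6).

5

Cage n is given, leaving (5,4) = 3.
The only place for 1 in row 5 is (5,1).
In row 6, 4 can only go at (6,1), so (6,1) = 4.
Column 3 needs a 5, and only (5,3) is open for it.
Row 5 already has 5, so (5,2) = 6.
Column 2 needs a 5, and only (1,2) is open for it.
(3,4) and (3,5) in row 3 are {2, 4}, leaving (3,2) = 1.
Cage m needs two cells with product 4; hence (4,2) = 4.
Row 2 needs a 1, and only (2,6) is open for it.
Row 1 needs a 1, and only (1,5) is open for it.
Cage b has product 6, so (1,6) = 6.
Column 6 already has 6, leaving (6,6) = 5.
6 is placed in row 1, which forces (1,1) = 2.
Row 1 already has 2, which forces (1,4) = 4.
Cage d has product 60, which forces (2,1) = 6.
6 is placed in row 2; hence (2,4) = 5.
Row 2 now contains 5, which forces (2,5) = 3.
4 is placed in column 4, which forces (3,4) = 2.
Row 3 now contains 2, leaving (3,5) = 4.
Column 6 now contains 5, so (3,6) = 3.
Column 4 already has 5, leaving (4,4) = 6.
Row 4 already has 6, so (4,5) = 5.
Cage c needs product 180, so (4,6) = 2.
4 is placed in column 5, leaving (5,5) = 2.
2 is placed in column 6, leaving (5,6) = 4.
Column 4 already has 2, which forces (6,4) = 1.
Row 6 now contains 5, so (6,5) = 6.
4 is placed in row 1, leaving (1,3) = 3.
3 is placed in row 2, leaving (2,2) = 2.
Cage e needs product 24, leaving (2,3) = 4.
Row 3 already has 3, so (3,1) = 5.
Row 3 already has 3; hence (3,3) = 6.
5 is placed in row 4, so (4,1) = 3.
Row 4 already has 2, leaving (4,3) = 1.
Column 2 now contains 2; hence (6,2) = 3.
3 is placed in column 3, which forces (6,3) = 2.
The full grid is 2 5 3 4 1 6 / 6 2 4 5 3 1 / 5 1 6 2 4 3 / 3 4 1 6 5 2 / 1 6 5 3 2 4 / 4 3 2 1 6 5.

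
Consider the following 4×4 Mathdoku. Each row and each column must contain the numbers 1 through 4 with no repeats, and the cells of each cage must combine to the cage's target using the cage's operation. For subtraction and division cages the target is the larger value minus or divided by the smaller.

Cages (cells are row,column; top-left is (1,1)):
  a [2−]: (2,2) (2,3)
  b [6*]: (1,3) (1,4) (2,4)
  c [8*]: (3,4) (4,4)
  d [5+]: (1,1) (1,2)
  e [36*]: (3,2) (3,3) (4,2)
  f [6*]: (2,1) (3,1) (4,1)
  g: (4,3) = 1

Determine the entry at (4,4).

4

Cage e needs product 36; hence (3,2) = 4.
The 3 cells of cage e must have product 36, which forces (3,3) = 3.
Row 3 already has 4; hence (3,4) = 2.
The 3 cells of cage e must have product 36; hence (4,2) = 3.
G is a freebie, so (4,3) = 1.
Column 4 already has 2, leaving (4,4) = 4.
Column 3 now contains 1, which forces (1,3) = 2.
The 3 cells of cage f must have product 6, leaving (2,1) = 3.
Cage a needs two cells with difference 2, which forces (2,2) = 2.
Cage a needs two cells with difference 2, leaving (2,3) = 4.
3 is placed in row 2, leaving (2,4) = 1.
2 is placed in row 3, so (3,1) = 1.
Row 4 now contains 1, which forces (4,1) = 2.
Column 1 already has 3, which forces (1,1) = 4.
Row 1 already has 2, which forces (1,2) = 1.
1 is placed in column 4; hence (1,4) = 3.
The full grid is 4 1 2 3 / 3 2 4 1 / 1 4 3 2 / 2 3 1 4.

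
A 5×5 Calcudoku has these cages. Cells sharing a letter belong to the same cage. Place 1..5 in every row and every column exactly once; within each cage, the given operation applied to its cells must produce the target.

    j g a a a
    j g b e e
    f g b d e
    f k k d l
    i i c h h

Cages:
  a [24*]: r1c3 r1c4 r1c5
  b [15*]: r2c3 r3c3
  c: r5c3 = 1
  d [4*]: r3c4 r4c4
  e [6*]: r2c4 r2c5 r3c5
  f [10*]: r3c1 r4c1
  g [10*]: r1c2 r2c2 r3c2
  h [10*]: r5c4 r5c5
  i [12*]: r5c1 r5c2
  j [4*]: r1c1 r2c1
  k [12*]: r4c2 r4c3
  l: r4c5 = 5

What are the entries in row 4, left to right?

2 3 4 1 5

Cage l is given; hence r4c5 = 5.
C is a freebie, so r5c3 = 1.
Column 5 now contains 5, which forces r5c5 = 2.
Cage e has product 6; hence r2c4 = 2.
Cage f's pair has product 10, which forces r3c1 = 5.
5 is placed in row 3, so r3c3 = 3.
Row 3 now contains 3, so r3c5 = 1.
Row 4 already has 5, so r4c1 = 2.
Column 3 now contains 3, which forces r4c3 = 4.
4 is placed in row 4, which forces r4c4 = 1.
Row 5 now contains 2; hence r5c4 = 5.
Column 3 now contains 4, which forces r1c3 = 2.
Column 3 now contains 3, so r2c3 = 5.
Column 5 already has 1, leaving r2c5 = 3.
Row 3 now contains 1, which forces r3c2 = 2.
Row 3 now contains 1, which forces r3c4 = 4.
4 is placed in row 4, so r4c2 = 3.
Column 2 now contains 3, so r5c2 = 4.
Cage g needs product 10; hence r1c2 = 5.
4 is placed in column 4, leaving r1c4 = 3.
Column 5 now contains 3, leaving r1c5 = 4.
Row 2 already has 5, which forces r2c2 = 1.
Row 5 already has 4, so r5c1 = 3.
4 is placed in row 1, so r1c1 = 1.
Row 2 already has 1; hence r2c1 = 4.
The full grid is 1 5 2 3 4 / 4 1 5 2 3 / 5 2 3 4 1 / 2 3 4 1 5 / 3 4 1 5 2.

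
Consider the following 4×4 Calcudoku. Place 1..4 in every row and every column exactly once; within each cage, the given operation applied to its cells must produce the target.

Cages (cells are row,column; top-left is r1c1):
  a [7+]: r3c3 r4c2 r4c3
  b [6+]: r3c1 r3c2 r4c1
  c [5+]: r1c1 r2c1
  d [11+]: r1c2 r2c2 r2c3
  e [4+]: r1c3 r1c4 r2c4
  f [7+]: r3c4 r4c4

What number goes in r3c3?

Cage d has sum 11, which forces r1c2 = 4.
Cage e needs sum 4, leaving r1c3 = 1.
Cage e has sum 4; hence r1c4 = 2.
The 3 cells of cage d must have sum 11; hence r2c2 = 3.
Cage d has sum 11, leaving r2c3 = 4.
The 3 cells of cage e must have sum 4, so r2c4 = 1.
2 is placed in row 1; hence r1c1 = 3.
1 is placed in row 2; hence r2c1 = 2.
Cage a has sum 7, leaving r3c3 = 2.
Column 1 already has 2, leaving r4c1 = 1.
Cage a needs sum 7, which forces r4c2 = 2.
Cage a needs sum 7, leaving r4c3 = 3.
Row 4 already has 3; hence r4c4 = 4.
Column 1 now contains 1, leaving r3c1 = 4.
2 is placed in row 3, which forces r3c2 = 1.
Column 4 already has 4, so r3c4 = 3.
Filled in: 3 4 1 2 / 2 3 4 1 / 4 1 2 3 / 1 2 3 4.

2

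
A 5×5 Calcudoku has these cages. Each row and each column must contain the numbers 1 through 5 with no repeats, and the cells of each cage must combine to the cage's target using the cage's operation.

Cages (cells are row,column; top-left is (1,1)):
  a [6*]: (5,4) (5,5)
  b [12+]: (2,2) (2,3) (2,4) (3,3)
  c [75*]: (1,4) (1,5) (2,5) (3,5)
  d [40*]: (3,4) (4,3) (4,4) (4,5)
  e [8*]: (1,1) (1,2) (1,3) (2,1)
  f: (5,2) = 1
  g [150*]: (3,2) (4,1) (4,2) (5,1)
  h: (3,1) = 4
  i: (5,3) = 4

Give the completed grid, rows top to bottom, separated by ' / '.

The 4 cells of cage c must have product 75; hence (1,4) = 5.
Cage e has product 8, leaving (2,1) = 1.
H is a freebie, leaving (3,1) = 4.
Cage f is given, leaving (5,2) = 1.
Cage i is given, which forces (5,3) = 4.
4 is placed in column 1; hence (1,1) = 2.
Cage e needs product 8; hence (1,2) = 4.
Cage e has product 8, so (1,3) = 1.
Row 1 already has 1, so (1,5) = 3.
Column 5 now contains 3, leaving (2,5) = 5.
Column 5 already has 5; hence (3,5) = 1.
Column 5 now contains 3, which forces (5,5) = 2.
The 4 cells of cage b must have sum 12, which forces (2,2) = 3.
The 4 cells of cage b must have sum 12, which forces (2,3) = 2.
Cage b has sum 12; hence (2,4) = 4.
Cage b needs sum 12, so (3,3) = 3.
Row 3 already has 1, so (3,4) = 2.
Cage d needs product 40, leaving (4,3) = 5.
Cage d has product 40; hence (4,4) = 1.
Column 5 now contains 2, leaving (4,5) = 4.
Row 5 now contains 2; hence (5,4) = 3.
Row 3 now contains 2, leaving (3,2) = 5.
Row 4 already has 5, leaving (4,1) = 3.
Row 4 already has 5, which forces (4,2) = 2.
Row 5 now contains 3, which forces (5,1) = 5.

2 4 1 5 3 / 1 3 2 4 5 / 4 5 3 2 1 / 3 2 5 1 4 / 5 1 4 3 2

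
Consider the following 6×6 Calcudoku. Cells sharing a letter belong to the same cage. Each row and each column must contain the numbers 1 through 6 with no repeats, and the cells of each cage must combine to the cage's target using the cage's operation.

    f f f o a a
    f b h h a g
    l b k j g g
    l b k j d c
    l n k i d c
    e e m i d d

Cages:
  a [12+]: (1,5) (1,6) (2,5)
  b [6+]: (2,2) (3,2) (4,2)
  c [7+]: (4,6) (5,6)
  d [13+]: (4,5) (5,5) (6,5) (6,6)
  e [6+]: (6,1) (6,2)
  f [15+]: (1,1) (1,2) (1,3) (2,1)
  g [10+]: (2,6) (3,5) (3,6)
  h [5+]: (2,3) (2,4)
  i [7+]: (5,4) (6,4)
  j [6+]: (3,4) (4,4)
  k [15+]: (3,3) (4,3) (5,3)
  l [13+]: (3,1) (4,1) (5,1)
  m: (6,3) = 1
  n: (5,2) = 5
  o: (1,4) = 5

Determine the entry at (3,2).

Cage o is a single given cell, leaving (1,4) = 5.
Cage n is given; hence (5,2) = 5.
Cage m is given, which forces (6,3) = 1.
The only place for 1 in column 1 is (1,1).
Column 2 needs a 6, and only (1,2) is open for it.
Column 2 needs a 4, and only (6,2) is open for it.
4 is placed in row 6; hence (6,1) = 2.
In column 1, 5 can only go at (2,1), so (2,1) = 5.
The 4 cells of cage f must have sum 15, which forces (1,3) = 3.
5 is placed in row 2, so (2,5) = 6.
In row 6, 6 can only go at (6,4), so (6,4) = 6.
Cage i needs two cells with sum 7, so (5,4) = 1.
The two cells of cage h must have sum 5; hence (2,3) = 2.
Column 4 now contains 1, which forces (2,4) = 3.
Row 2 already has 3, which forces (2,2) = 1.
Row 2 already has 1, leaving (2,6) = 4.
Cage a needs sum 12, which forces (1,5) = 4.
Column 6 now contains 4, which forces (1,6) = 2.
Column 6 already has 2; hence (5,6) = 6.
The two cells of cage c must have sum 7, so (4,6) = 1.
6 is placed in row 5, so (5,3) = 4.
The 4 cells of cage d must have sum 13; hence (6,5) = 5.
Cage d has sum 13, which forces (6,6) = 3.
Column 5 already has 5, leaving (3,5) = 1.
Column 6 now contains 1, which forces (3,6) = 5.
Row 5 already has 4, which forces (5,1) = 3.
3 is placed in row 5; hence (5,5) = 2.
Row 3 now contains 5, leaving (3,3) = 6.
Cage k has sum 15, leaving (4,3) = 5.
2 is placed in column 5; hence (4,5) = 3.
6 is placed in row 3, so (3,1) = 4.
Cage b has sum 6, which forces (3,2) = 3.
4 is placed in row 3; hence (3,4) = 2.
The 3 cells of cage l must have sum 13; hence (4,1) = 6.
3 is placed in row 4; hence (4,2) = 2.
Column 4 already has 2, leaving (4,4) = 4.
The full grid is 1 6 3 5 4 2 / 5 1 2 3 6 4 / 4 3 6 2 1 5 / 6 2 5 4 3 1 / 3 5 4 1 2 6 / 2 4 1 6 5 3.

3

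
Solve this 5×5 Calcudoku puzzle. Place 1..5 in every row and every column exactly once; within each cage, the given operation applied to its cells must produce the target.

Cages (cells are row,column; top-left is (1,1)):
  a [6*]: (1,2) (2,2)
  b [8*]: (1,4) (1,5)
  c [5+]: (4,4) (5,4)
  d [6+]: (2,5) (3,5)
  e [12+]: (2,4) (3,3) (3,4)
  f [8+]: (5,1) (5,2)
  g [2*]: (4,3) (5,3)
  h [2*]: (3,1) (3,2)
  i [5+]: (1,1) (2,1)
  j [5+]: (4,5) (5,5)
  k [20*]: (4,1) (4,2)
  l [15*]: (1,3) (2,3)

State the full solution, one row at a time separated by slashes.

1 3 5 2 4 / 4 2 3 5 1 / 2 1 4 3 5 / 5 4 2 1 3 / 3 5 1 4 2

In row 1, 1 can only go at (1,1), so (1,1) = 1.
The two cells of cage i must have sum 5; hence (2,1) = 4.
Column 1 now contains 1, leaving (3,1) = 2.
Cage h needs two cells with product 2, which forces (3,2) = 1.
Column 1 now contains 4, leaving (4,1) = 5.
Row 4 now contains 5; hence (4,2) = 4.
Column 1 already has 5, leaving (5,1) = 3.
3 is placed in row 5, so (5,2) = 5.
Row 1 needs a 5, and only (1,3) is open for it.
5 is placed in column 3, leaving (2,3) = 3.
Row 2 now contains 3, so (2,4) = 5.
Column 3 already has 3, which forces (3,3) = 4.
4 is placed in row 3; hence (3,4) = 3.
4 is placed in row 3; hence (3,5) = 5.
3 is placed in column 4; hence (4,4) = 1.
Row 4 already has 1, leaving (4,5) = 3.
Cage a needs two cells with product 6, so (1,2) = 3.
Row 2 now contains 3, which forces (2,2) = 2.
The two cells of cage d must have sum 6, so (2,5) = 1.
Row 4 already has 1, so (4,3) = 2.
The two cells of cage g must have product 2, so (5,3) = 1.
The two cells of cage c must have sum 5; hence (5,4) = 4.
Cage j needs two cells with sum 5; hence (5,5) = 2.
Column 4 already has 4; hence (1,4) = 2.
Column 5 now contains 2, which forces (1,5) = 4.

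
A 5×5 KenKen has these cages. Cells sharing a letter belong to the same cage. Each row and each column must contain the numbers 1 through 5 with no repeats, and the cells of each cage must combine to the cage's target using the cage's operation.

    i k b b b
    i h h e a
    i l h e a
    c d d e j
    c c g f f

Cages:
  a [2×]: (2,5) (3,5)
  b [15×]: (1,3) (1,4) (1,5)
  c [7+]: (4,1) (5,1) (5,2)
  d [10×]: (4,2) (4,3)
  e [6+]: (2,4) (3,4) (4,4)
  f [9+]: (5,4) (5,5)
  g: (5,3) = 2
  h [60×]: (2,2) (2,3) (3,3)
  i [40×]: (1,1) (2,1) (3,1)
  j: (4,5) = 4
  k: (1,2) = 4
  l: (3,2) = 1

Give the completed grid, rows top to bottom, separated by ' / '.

Cage k is a single given cell, so (1,2) = 4.
Cage l is given, which forces (3,2) = 1.
Row 3 already has 1, leaving (3,5) = 2.
J is a freebie; hence (4,5) = 4.
Cage g is given, which forces (5,3) = 2.
4 is placed in column 5, leaving (5,5) = 5.
Column 5 now contains 2, so (2,5) = 1.
2 is placed in row 3, which forces (3,4) = 3.
The 3 cells of cage c must have sum 7, leaving (4,1) = 3.
The two cells of cage d must have product 10; hence (4,2) = 2.
Column 3 already has 2, leaving (4,3) = 5.
Row 4 already has 2; hence (4,4) = 1.
Cage c needs sum 7, so (5,1) = 1.
Row 5 already has 2; hence (5,2) = 3.
Row 5 now contains 5; hence (5,4) = 4.
The 3 cells of cage b must have product 15, leaving (1,3) = 1.
Column 4 now contains 1, which forces (1,4) = 5.
Column 5 now contains 1, leaving (1,5) = 3.
Column 2 already has 3; hence (2,2) = 5.
Cage h has product 60; hence (2,3) = 3.
Row 2 now contains 1; hence (2,4) = 2.
Column 3 now contains 5; hence (3,3) = 4.
Row 1 already has 5, so (1,1) = 2.
Row 2 now contains 2, so (2,1) = 4.
4 is placed in row 3; hence (3,1) = 5.

2 4 1 5 3 / 4 5 3 2 1 / 5 1 4 3 2 / 3 2 5 1 4 / 1 3 2 4 5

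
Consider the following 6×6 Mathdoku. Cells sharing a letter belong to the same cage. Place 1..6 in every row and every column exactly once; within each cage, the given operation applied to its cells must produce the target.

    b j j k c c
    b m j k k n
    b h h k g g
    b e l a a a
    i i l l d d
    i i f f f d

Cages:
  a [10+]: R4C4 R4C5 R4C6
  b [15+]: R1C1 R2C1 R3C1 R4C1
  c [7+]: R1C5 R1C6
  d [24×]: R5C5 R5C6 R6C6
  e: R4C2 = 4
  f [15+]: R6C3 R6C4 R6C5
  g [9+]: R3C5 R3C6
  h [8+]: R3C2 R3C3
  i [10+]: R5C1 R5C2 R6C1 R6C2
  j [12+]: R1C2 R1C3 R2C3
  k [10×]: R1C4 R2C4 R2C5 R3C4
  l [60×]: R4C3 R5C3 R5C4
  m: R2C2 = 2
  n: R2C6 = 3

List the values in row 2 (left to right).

4 2 6 5 1 3

Cage m is given, so R2C2 = 2.
Row 2 now contains 2, so R2C4 = 5.
The 4 cells of cage k must have product 10; hence R2C5 = 1.
N is a freebie, which forces R2C6 = 3.
Cage e is a single given cell, which forces R4C2 = 4.
In column 3, 1 can only go at R1C3, so R1C3 = 1.
Cage j has sum 12; hence R1C2 = 5.
Row 1 now contains 1; hence R1C4 = 2.
Row 1 already has 2, which forces R1C5 = 3.
Row 1 already has 2, which forces R1C6 = 4.
Cage j needs sum 12, leaving R2C3 = 6.
Cage k needs product 10, which forces R3C4 = 1.
Row 1 already has 4; hence R1C1 = 6.
Row 2 now contains 6; hence R2C1 = 4.
Cage g's pair has sum 9, so R3C5 = 4.
Cage g's pair has sum 9, leaving R3C6 = 5.
Cage a has sum 10, leaving R4C4 = 3.
4 is placed in column 5, leaving R5C5 = 2.
Cage b needs sum 15, which forces R3C1 = 3.
Cage h needs two cells with sum 8, so R3C2 = 6.
Row 3 already has 5, leaving R3C3 = 2.
Row 4 already has 3, leaving R4C1 = 2.
Column 3 already has 2, leaving R4C3 = 5.
Row 4 already has 5, so R4C5 = 6.
2 is placed in row 4; hence R4C6 = 1.
Column 3 already has 5, so R5C3 = 3.
Cage d needs product 24, leaving R5C6 = 6.
Column 3 already has 5, which forces R6C3 = 4.
4 is placed in row 6, so R6C4 = 6.
6 is placed in column 5; hence R6C5 = 5.
Cage d needs product 24, so R6C6 = 2.
Cage i has sum 10, so R5C1 = 5.
Row 5 now contains 3, which forces R5C2 = 1.
Row 5 already has 6, leaving R5C4 = 4.
Row 6 already has 5, so R6C1 = 1.
The 4 cells of cage i must have sum 10, which forces R6C2 = 3.
Completed grid: 6 5 1 2 3 4 / 4 2 6 5 1 3 / 3 6 2 1 4 5 / 2 4 5 3 6 1 / 5 1 3 4 2 6 / 1 3 4 6 5 2.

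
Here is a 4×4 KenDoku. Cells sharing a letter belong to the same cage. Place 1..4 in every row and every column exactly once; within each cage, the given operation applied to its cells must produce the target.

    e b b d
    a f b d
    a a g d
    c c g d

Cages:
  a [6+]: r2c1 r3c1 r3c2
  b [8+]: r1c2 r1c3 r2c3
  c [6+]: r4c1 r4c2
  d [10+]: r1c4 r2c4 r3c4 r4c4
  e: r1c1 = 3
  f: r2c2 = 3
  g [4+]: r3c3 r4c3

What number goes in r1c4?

Cage e is a single given cell, so r1c1 = 3.
Cage f is a single given cell; hence r2c2 = 3.
The 3 cells of cage b must have sum 8, so r1c2 = 2.
Cage b has sum 8, which forces r1c3 = 4.
Row 1 now contains 4, leaving r1c4 = 1.
Cage a has sum 6; hence r2c1 = 1.
The 3 cells of cage b must have sum 8; hence r2c3 = 2.
2 is placed in row 2, so r2c4 = 4.
Cage a needs sum 6, leaving r3c1 = 4.
Cage a has sum 6; hence r3c2 = 1.
1 is placed in row 3; hence r3c3 = 3.
Row 3 already has 3, leaving r3c4 = 2.
Column 1 already has 4, so r4c1 = 2.
Column 2 now contains 2, which forces r4c2 = 4.
Column 3 now contains 3; hence r4c3 = 1.
2 is placed in column 4, leaving r4c4 = 3.
Completed grid: 3 2 4 1 / 1 3 2 4 / 4 1 3 2 / 2 4 1 3.

1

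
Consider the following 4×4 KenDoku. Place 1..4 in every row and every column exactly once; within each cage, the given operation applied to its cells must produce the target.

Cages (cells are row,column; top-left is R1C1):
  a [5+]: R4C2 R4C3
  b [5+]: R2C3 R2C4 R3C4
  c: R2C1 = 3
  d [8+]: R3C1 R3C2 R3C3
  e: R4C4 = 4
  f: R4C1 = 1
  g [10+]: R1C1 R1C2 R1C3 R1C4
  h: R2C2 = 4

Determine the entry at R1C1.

Cage c is given, leaving R2C1 = 3.
H is a freebie; hence R2C2 = 4.
3 is placed in row 2, which forces R2C4 = 1.
Column 4 now contains 1; hence R3C4 = 2.
Cage f is a single given cell; hence R4C1 = 1.
Cage e is given; hence R4C4 = 4.
Column 4 now contains 4, which forces R1C4 = 3.
Row 2 already has 1, leaving R2C3 = 2.
Column 1 now contains 1, so R3C1 = 4.
Column 3 now contains 2; hence R4C3 = 3.
Column 1 now contains 4; hence R1C1 = 2.
Cage g has sum 10; hence R1C2 = 1.
Cage g needs sum 10, which forces R1C3 = 4.
Cage d needs sum 8, so R3C2 = 3.
3 is placed in column 3, leaving R3C3 = 1.
Row 4 now contains 3; hence R4C2 = 2.
Completed grid: 2 1 4 3 / 3 4 2 1 / 4 3 1 2 / 1 2 3 4.

2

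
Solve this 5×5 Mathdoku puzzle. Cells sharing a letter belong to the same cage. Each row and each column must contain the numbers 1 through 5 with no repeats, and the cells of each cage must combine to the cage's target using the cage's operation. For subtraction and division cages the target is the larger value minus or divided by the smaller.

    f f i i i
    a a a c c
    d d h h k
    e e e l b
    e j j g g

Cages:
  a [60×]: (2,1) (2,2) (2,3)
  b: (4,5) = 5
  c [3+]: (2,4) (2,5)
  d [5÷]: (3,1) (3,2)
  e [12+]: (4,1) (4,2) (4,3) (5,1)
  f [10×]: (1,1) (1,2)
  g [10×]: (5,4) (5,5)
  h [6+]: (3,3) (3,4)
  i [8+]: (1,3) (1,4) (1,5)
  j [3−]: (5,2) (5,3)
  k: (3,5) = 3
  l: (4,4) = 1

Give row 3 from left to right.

Cage k is a single given cell, leaving (3,5) = 3.
Cage l is a single given cell, so (4,4) = 1.
Cage b is given; hence (4,5) = 5.
Column 5 already has 5; hence (5,5) = 2.
Column 4 now contains 1, which forces (2,4) = 2.
Column 5 now contains 2; hence (2,5) = 1.
Cage e has sum 12, which forces (5,1) = 3.
Row 5 now contains 2; hence (5,4) = 5.
Cage i has sum 8, leaving (1,3) = 1.
The 3 cells of cage i must have sum 8, so (1,4) = 3.
Column 5 now contains 1; hence (1,5) = 4.
The two cells of cage h must have sum 6; hence (3,3) = 2.
Column 4 now contains 5, which forces (3,4) = 4.
1 is placed in column 3, so (5,3) = 4.
Column 3 now contains 4, which forces (4,3) = 3.
Row 5 already has 4, so (5,2) = 1.
The 3 cells of cage a must have product 60; hence (2,1) = 4.
Cage a needs product 60, so (2,2) = 3.
Column 3 already has 3, which forces (2,3) = 5.
Cage d's pair has quotient 5; hence (3,1) = 1.
1 is placed in column 2, leaving (3,2) = 5.
4 is placed in column 1, which forces (4,1) = 2.
Row 4 already has 2, leaving (4,2) = 4.
Column 1 now contains 2, leaving (1,1) = 5.
Column 2 already has 5, leaving (1,2) = 2.
The full grid is 5 2 1 3 4 / 4 3 5 2 1 / 1 5 2 4 3 / 2 4 3 1 5 / 3 1 4 5 2.

1 5 2 4 3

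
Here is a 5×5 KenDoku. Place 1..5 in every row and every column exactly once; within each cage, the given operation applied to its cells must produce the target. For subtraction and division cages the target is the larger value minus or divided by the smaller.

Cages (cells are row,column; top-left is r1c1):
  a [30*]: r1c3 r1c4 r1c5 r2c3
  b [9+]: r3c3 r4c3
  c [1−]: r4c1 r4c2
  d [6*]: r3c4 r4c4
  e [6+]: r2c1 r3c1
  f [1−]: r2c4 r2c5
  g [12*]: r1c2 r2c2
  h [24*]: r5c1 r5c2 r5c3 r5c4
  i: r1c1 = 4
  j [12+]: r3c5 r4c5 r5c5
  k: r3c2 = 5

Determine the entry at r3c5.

3

Cage i is a single given cell, leaving r1c1 = 4.
4 is placed in row 1, which forces r1c2 = 3.
Column 2 already has 3; hence r2c2 = 4.
Cage k is a single given cell; hence r3c2 = 5.
5 is placed in row 3, which forces r3c3 = 4.
4 is placed in row 3, so r3c5 = 3.
Column 3 now contains 4, which forces r4c3 = 5.
5 is placed in row 4, leaving r4c5 = 4.
Column 5 now contains 4; hence r5c5 = 5.
The 4 cells of cage a must have product 30, which forces r1c4 = 5.
The two cells of cage e must have sum 6, so r2c1 = 5.
The 4 cells of cage a must have product 30, so r2c3 = 3.
The two cells of cage e must have sum 6, which forces r3c1 = 1.
3 is placed in row 3; hence r3c4 = 2.
Cage d needs two cells with product 6, leaving r4c4 = 3.
Cage h has product 24, which forces r5c4 = 4.
Column 4 now contains 2, which forces r2c4 = 1.
Cage f needs two cells with difference 1, which forces r2c5 = 2.
3 is placed in row 4, which forces r4c1 = 2.
The two cells of cage c must have difference 1; hence r4c2 = 1.
Cage h has product 24; hence r5c1 = 3.
1 is placed in column 2, leaving r5c2 = 2.
Row 5 now contains 2, which forces r5c3 = 1.
Column 3 now contains 1, so r1c3 = 2.
Column 5 now contains 2, leaving r1c5 = 1.
The full grid is 4 3 2 5 1 / 5 4 3 1 2 / 1 5 4 2 3 / 2 1 5 3 4 / 3 2 1 4 5.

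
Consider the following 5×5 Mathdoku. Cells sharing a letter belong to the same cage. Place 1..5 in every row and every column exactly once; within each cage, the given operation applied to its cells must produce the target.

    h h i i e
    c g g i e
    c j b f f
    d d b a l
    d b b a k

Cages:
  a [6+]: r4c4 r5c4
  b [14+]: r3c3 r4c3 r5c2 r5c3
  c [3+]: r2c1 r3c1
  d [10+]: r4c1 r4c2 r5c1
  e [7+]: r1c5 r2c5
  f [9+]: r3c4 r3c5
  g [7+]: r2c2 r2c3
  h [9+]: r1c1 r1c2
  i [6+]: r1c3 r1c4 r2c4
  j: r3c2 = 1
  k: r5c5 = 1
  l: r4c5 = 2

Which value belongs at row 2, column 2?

J is a freebie; hence r3c2 = 1.
L is a freebie, leaving r4c5 = 2.
Cage k is a single given cell, so r5c5 = 1.
The two cells of cage c must have sum 3; hence r2c1 = 1.
Row 3 now contains 1, leaving r3c1 = 2.
Cage d needs sum 10, which forces r4c1 = 4.
Cage d needs sum 10, which forces r4c2 = 3.
Row 4 now contains 4, so r4c4 = 1.
Cage d needs sum 10, which forces r5c1 = 3.
Column 1 now contains 4, so r1c1 = 5.
The two cells of cage h must have sum 9, leaving r1c2 = 4.
Cage i has sum 6, so r1c3 = 1.
Row 1 now contains 4, so r1c5 = 3.
Column 5 already has 3; hence r2c5 = 4.
Cage b needs sum 14, so r3c3 = 3.
4 is placed in column 5; hence r3c5 = 5.
1 is placed in row 4; hence r4c3 = 5.
4 is placed in column 2, leaving r5c2 = 2.
2 is placed in row 5, which forces r5c3 = 4.
Cage a needs two cells with sum 6, so r5c4 = 5.
Row 1 now contains 3, which forces r1c4 = 2.
2 is placed in column 2, which forces r2c2 = 5.
Column 3 already has 5, which forces r2c3 = 2.
Cage i needs sum 6; hence r2c4 = 3.
Row 3 now contains 5, which forces r3c4 = 4.
The full grid is 5 4 1 2 3 / 1 5 2 3 4 / 2 1 3 4 5 / 4 3 5 1 2 / 3 2 4 5 1.

5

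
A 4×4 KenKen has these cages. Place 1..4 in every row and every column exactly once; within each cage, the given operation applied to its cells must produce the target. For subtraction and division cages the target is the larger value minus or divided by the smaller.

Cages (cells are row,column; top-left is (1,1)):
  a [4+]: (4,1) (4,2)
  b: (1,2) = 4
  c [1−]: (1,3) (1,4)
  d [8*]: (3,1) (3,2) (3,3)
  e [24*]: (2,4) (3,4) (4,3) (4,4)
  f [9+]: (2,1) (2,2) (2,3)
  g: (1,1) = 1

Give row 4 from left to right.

G is a freebie, which forces (1,1) = 1.
Cage b is a single given cell, which forces (1,2) = 4.
Column 1 now contains 1; hence (4,1) = 3.
Row 4 already has 3, which forces (4,2) = 1.
Cage d has product 8, leaving (3,1) = 4.
Column 2 already has 1; hence (3,2) = 2.
Cage d has product 8; hence (3,3) = 1.
Row 3 already has 1; hence (3,4) = 3.
Cage c's pair has difference 1, so (1,3) = 3.
Column 4 already has 3, which forces (1,4) = 2.
Column 1 now contains 4, so (2,1) = 2.
2 is placed in column 2, leaving (2,2) = 3.
Cage f has sum 9, which forces (2,3) = 4.
Column 4 already has 3, which forces (2,4) = 1.
Column 3 now contains 4, leaving (4,3) = 2.
Column 4 now contains 2, leaving (4,4) = 4.
Filled in: 1 4 3 2 / 2 3 4 1 / 4 2 1 3 / 3 1 2 4.

3 1 2 4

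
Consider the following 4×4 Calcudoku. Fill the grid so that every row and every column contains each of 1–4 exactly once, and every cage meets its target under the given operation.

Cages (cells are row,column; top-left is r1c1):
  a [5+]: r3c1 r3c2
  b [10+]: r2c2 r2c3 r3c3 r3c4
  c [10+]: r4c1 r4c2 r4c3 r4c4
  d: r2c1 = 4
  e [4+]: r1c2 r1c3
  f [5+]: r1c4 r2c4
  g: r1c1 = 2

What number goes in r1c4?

Cage g is a single given cell; hence r1c1 = 2.
Cage d is a single given cell, so r2c1 = 4.
The only place for 4 in row 1 is r1c4.
Cage f's pair has sum 5, so r2c4 = 1.
The only place for 1 in row 3 is r3c1.
The two cells of cage a must have sum 5; hence r3c2 = 4.
Column 1 already has 1; hence r4c1 = 3.
Column 2 now contains 4, which forces r4c2 = 1.
1 is placed in row 4, so r4c3 = 4.
The 4 cells of cage c must have sum 10, which forces r4c4 = 2.
Column 2 now contains 1, which forces r1c2 = 3.
Cage e's pair has sum 4, leaving r1c3 = 1.
Cage b has sum 10; hence r2c2 = 2.
Cage b has sum 10; hence r2c3 = 3.
The 4 cells of cage b must have sum 10; hence r3c3 = 2.
Column 4 already has 2; hence r3c4 = 3.
Completed grid: 2 3 1 4 / 4 2 3 1 / 1 4 2 3 / 3 1 4 2.

4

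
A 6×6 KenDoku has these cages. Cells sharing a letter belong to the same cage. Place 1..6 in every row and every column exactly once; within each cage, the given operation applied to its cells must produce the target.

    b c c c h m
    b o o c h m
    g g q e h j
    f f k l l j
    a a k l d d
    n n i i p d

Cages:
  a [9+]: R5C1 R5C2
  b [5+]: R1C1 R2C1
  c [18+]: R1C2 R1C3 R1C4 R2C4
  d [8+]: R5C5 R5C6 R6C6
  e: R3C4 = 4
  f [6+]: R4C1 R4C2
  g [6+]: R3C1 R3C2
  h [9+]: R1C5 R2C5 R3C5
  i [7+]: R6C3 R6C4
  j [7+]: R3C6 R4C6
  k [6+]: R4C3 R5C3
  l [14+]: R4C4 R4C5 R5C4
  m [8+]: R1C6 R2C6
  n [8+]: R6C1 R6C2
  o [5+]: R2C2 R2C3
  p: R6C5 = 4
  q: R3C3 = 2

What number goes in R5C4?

5

Cage q is given, which forces R3C3 = 2.
E is a freebie, so R3C4 = 4.
Cage p is a single given cell, so R6C5 = 4.
R4C3 and R5C3 in column 3 are {1, 5}, which forces R6C3 = 6.
Cage i's pair has sum 7, so R6C4 = 1.
The only place for 2 in row 6 is R6C6.
Row 2 needs a 6, and only R2C4 is open for it.
The 3 cells of cage l must have sum 14; hence R4C5 = 6.
Column 5 already has 6, leaving R3C5 = 3.
Row 3 now contains 3, which forces R3C6 = 6.
Cage j needs two cells with sum 7; hence R4C6 = 1.
Row 4 now contains 1; hence R4C3 = 5.
Row 4 already has 5, so R4C4 = 3.
Cage k needs two cells with sum 6, which forces R5C3 = 1.
Column 4 already has 3, so R5C4 = 5.
Row 5 now contains 1, so R5C5 = 2.
5 is placed in row 5; hence R5C6 = 4.
Cage c needs sum 18, leaving R1C2 = 6.
The 4 cells of cage c must have sum 18, leaving R1C3 = 4.
Column 4 already has 5; hence R1C4 = 2.
Column 3 now contains 4; hence R2C3 = 3.
3 is placed in row 2; hence R2C6 = 5.
6 is placed in column 2, so R5C2 = 3.
Column 2 now contains 3, leaving R6C2 = 5.
Cage h has sum 9, so R1C5 = 5.
5 is placed in column 6, so R1C6 = 3.
The two cells of cage o must have sum 5, leaving R2C2 = 2.
Row 2 already has 5; hence R2C5 = 1.
The two cells of cage g must have sum 6, so R3C1 = 5.
5 is placed in column 2, leaving R3C2 = 1.
2 is placed in column 2; hence R4C2 = 4.
Row 5 already has 3, which forces R5C1 = 6.
5 is placed in row 6, so R6C1 = 3.
Row 1 now contains 3, so R1C1 = 1.
2 is placed in row 2, leaving R2C1 = 4.
4 is placed in row 4, leaving R4C1 = 2.
Completed grid: 1 6 4 2 5 3 / 4 2 3 6 1 5 / 5 1 2 4 3 6 / 2 4 5 3 6 1 / 6 3 1 5 2 4 / 3 5 6 1 4 2.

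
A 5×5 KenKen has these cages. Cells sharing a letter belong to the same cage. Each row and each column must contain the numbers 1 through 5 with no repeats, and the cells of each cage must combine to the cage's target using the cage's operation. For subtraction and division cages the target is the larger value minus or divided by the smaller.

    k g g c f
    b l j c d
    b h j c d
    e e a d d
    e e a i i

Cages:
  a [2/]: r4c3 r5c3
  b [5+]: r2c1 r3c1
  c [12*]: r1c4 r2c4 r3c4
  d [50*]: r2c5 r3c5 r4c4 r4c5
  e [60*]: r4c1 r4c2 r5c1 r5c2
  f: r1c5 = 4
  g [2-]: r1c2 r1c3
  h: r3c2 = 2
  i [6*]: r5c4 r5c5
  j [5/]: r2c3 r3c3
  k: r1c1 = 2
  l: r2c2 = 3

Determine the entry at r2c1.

Cage k is a single given cell, which forces r1c1 = 2.
F is a freebie, so r1c5 = 4.
L is a freebie, which forces r2c2 = 3.
H is a freebie, leaving r3c2 = 2.
Cage d needs product 50, so r4c4 = 5.
Cage g's pair has difference 2, which forces r1c3 = 3.
Row 1 already has 3, so r1c4 = 1.
1 is placed in column 4, leaving r2c4 = 4.
Column 4 now contains 4; hence r3c4 = 3.
Column 4 now contains 3, which forces r5c4 = 2.
Row 5 now contains 2, which forces r5c5 = 3.
Row 1 already has 1; hence r1c2 = 5.
4 is placed in row 2; hence r2c1 = 1.
1 is placed in row 2, so r2c3 = 5.
Row 2 already has 5, which forces r2c5 = 2.
Cage b's pair has sum 5; hence r3c1 = 4.
5 is placed in column 3; hence r3c3 = 1.
Row 3 now contains 1, leaving r3c5 = 5.
Cage e needs product 60, which forces r4c1 = 3.
Cage a needs two cells with quotient 2; hence r4c3 = 2.
2 is placed in column 5, so r4c5 = 1.
4 is placed in column 1; hence r5c1 = 5.
Column 3 now contains 1; hence r5c3 = 4.
1 is placed in row 4; hence r4c2 = 4.
Row 5 now contains 4, so r5c2 = 1.
Filled in: 2 5 3 1 4 / 1 3 5 4 2 / 4 2 1 3 5 / 3 4 2 5 1 / 5 1 4 2 3.

1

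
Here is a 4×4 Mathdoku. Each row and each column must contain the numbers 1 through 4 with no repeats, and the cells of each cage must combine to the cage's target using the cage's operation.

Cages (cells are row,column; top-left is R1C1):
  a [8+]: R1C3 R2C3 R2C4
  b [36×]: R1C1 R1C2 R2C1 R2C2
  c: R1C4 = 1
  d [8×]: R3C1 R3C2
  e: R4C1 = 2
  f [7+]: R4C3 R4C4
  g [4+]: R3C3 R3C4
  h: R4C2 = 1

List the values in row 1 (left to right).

Cage c is a single given cell; hence R1C4 = 1.
Column 4 now contains 1, which forces R3C4 = 3.
Cage e is a single given cell; hence R4C1 = 2.
Cage h is given, leaving R4C2 = 1.
Column 4 already has 3, so R4C4 = 4.
Cage b has product 36, so R1C1 = 3.
Cage b has product 36, leaving R1C2 = 4.
Cage a has sum 8, so R1C3 = 2.
Cage b has product 36, leaving R2C1 = 1.
The 4 cells of cage b must have product 36, which forces R2C2 = 3.
The 3 cells of cage a must have sum 8, so R2C3 = 4.
Column 4 now contains 4, which forces R2C4 = 2.
Column 1 already has 2; hence R3C1 = 4.
Cage d's pair has product 8, leaving R3C2 = 2.
Row 3 now contains 3, which forces R3C3 = 1.
Row 4 already has 4; hence R4C3 = 3.
Filled in: 3 4 2 1 / 1 3 4 2 / 4 2 1 3 / 2 1 3 4.

3 4 2 1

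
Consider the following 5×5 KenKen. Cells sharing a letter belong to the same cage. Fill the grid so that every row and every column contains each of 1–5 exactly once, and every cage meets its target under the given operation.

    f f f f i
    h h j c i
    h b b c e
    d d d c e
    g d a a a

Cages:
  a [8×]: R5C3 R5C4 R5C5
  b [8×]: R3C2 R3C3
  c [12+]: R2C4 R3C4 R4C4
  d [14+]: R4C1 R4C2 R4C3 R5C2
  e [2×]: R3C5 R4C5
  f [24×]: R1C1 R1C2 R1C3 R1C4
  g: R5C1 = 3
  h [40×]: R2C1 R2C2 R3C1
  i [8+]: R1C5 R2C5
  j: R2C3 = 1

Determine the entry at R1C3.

Cage j is a single given cell, leaving R2C3 = 1.
Cage g is given, leaving R5C1 = 3.
The only place for 5 in row 1 is R1C5.
Column 5 now contains 5, so R2C5 = 3.
In row 3, 1 can only go at R3C5, so R3C5 = 1.
Column 5 already has 1; hence R4C5 = 2.
The 3 cells of cage a must have product 8, leaving R5C4 = 1.
Column 5 already has 2, which forces R5C5 = 4.
Row 5 already has 4; hence R5C3 = 2.
Cage b needs two cells with product 8; hence R3C2 = 2.
Column 3 now contains 2, leaving R3C3 = 4.
2 is placed in row 5, leaving R5C2 = 5.
4 is placed in column 3; hence R1C3 = 3.
Cage h needs product 40, leaving R2C1 = 2.
5 is placed in column 2, leaving R2C2 = 4.
Row 2 now contains 4, which forces R2C4 = 5.
Row 3 already has 4, leaving R3C1 = 5.
Column 4 now contains 5, so R3C4 = 3.
5 is placed in column 1, which forces R4C1 = 1.
1 is placed in row 4, so R4C2 = 3.
3 is placed in column 3, so R4C3 = 5.
Column 4 already has 3, which forces R4C4 = 4.
1 is placed in column 1, so R1C1 = 4.
Column 2 now contains 4, which forces R1C2 = 1.
4 is placed in column 4, which forces R1C4 = 2.
The full grid is 4 1 3 2 5 / 2 4 1 5 3 / 5 2 4 3 1 / 1 3 5 4 2 / 3 5 2 1 4.

3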